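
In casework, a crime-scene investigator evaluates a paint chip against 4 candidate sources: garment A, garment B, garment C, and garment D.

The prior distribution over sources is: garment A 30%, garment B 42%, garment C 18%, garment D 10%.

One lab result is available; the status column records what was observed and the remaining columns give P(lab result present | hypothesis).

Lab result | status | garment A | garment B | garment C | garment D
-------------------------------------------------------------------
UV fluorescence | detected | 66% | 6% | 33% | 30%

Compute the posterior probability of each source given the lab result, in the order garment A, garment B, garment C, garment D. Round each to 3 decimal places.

Multiply each prior by the likelihood of the lab result:
  garment A: 0.30 × 0.66 = 0.198
  garment B: 0.42 × 0.06 = 0.0252
  garment C: 0.18 × 0.33 = 0.0594
  garment D: 0.10 × 0.30 = 0.03
Marginal likelihood of the evidence = 0.3126.
P(garment A | evidence) = 0.198 / 0.3126 ≈ 0.633
P(garment B | evidence) = 0.0252 / 0.3126 ≈ 0.081
P(garment C | evidence) = 0.0594 / 0.3126 ≈ 0.190
P(garment D | evidence) = 0.03 / 0.3126 ≈ 0.096

0.633, 0.081, 0.190, 0.096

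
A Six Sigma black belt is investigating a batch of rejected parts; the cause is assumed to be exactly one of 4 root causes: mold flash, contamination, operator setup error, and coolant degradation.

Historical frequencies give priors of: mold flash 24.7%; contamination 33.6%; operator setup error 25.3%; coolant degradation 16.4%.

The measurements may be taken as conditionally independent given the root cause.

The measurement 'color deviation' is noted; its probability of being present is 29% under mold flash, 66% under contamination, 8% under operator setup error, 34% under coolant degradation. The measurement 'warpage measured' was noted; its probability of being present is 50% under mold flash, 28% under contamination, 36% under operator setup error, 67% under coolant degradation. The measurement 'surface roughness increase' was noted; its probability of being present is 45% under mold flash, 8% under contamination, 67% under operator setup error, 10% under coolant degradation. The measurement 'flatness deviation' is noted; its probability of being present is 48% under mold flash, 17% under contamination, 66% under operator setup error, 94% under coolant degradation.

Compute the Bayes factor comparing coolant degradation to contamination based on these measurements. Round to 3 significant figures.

8.52

Joint likelihood of the measurement pattern under each hypothesis:
  coolant degradation: 0.34 × 0.67 × 0.10 × 0.94 = 0.021413
  contamination: 0.66 × 0.28 × 0.08 × 0.17 = 0.0025133
Bayes factor = 0.021413 / 0.0025133 ≈ 8.52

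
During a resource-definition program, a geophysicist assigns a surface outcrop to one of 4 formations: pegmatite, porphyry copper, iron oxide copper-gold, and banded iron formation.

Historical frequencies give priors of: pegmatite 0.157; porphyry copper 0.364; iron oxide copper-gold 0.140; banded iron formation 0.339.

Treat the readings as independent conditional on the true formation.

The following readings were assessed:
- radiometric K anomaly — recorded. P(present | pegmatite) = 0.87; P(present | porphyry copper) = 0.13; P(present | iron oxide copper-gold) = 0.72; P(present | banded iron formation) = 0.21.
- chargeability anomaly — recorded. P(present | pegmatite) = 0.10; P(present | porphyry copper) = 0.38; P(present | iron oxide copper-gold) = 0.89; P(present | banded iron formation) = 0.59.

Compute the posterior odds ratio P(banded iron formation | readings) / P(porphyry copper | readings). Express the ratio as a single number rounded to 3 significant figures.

2.34

Unnormalized posterior weight (prior times the reading likelihoods) for each of the two hypotheses:
  banded iron formation: 0.339 × 0.21 × 0.59 = 0.042002
  porphyry copper: 0.364 × 0.13 × 0.38 = 0.017982
Odds(banded iron formation : porphyry copper) = 0.042002 / 0.017982 ≈ 2.34.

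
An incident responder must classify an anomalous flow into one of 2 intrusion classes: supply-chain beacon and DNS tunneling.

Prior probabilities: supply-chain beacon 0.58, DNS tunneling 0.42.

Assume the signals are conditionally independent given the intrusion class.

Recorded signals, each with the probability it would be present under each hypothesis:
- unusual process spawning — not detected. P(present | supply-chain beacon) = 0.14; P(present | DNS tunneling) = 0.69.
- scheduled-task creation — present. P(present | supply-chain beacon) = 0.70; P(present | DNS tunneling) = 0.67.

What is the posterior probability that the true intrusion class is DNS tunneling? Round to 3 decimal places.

0.200

By Bayes' rule with conditional independence, the unnormalized weight for each hypothesis is prior × ∏ likelihoods (using 1 − P(present | H) for each absent signal):
  supply-chain beacon: 0.58 × (1 − 0.14) × 0.70 = 0.34916
  DNS tunneling: 0.42 × (1 − 0.69) × 0.67 = 0.087234
The unnormalized weights sum to 0.43639.
P(DNS tunneling | evidence) = 0.087234 / 0.43639 ≈ 0.200.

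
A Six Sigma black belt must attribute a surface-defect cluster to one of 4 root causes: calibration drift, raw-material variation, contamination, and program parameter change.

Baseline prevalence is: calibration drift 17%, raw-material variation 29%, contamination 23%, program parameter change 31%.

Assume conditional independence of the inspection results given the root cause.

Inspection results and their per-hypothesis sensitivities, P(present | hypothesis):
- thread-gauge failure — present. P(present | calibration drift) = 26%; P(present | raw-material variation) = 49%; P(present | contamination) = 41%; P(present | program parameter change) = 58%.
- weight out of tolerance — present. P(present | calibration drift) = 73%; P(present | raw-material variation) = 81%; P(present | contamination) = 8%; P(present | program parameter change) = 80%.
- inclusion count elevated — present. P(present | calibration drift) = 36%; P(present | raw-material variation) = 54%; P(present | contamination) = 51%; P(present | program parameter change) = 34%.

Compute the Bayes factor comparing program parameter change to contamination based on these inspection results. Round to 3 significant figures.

9.43

Joint likelihood of the inspection result pattern under each hypothesis:
  program parameter change: 0.58 × 0.80 × 0.34 = 0.15776
  contamination: 0.41 × 0.08 × 0.51 = 0.016728
Bayes factor = 0.15776 / 0.016728 ≈ 9.43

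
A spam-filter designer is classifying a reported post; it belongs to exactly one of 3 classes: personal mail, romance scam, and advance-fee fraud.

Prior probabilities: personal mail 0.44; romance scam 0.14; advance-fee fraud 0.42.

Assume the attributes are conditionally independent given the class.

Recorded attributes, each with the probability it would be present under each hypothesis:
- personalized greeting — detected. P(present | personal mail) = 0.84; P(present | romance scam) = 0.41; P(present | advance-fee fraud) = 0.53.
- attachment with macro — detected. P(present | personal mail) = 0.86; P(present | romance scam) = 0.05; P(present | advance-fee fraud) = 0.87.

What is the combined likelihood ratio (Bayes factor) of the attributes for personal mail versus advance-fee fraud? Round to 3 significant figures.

Joint likelihood of the attribute pattern under each hypothesis:
  personal mail: 0.84 × 0.86 = 0.7224
  advance-fee fraud: 0.53 × 0.87 = 0.4611
Bayes factor = 0.7224 / 0.4611 ≈ 1.57

1.57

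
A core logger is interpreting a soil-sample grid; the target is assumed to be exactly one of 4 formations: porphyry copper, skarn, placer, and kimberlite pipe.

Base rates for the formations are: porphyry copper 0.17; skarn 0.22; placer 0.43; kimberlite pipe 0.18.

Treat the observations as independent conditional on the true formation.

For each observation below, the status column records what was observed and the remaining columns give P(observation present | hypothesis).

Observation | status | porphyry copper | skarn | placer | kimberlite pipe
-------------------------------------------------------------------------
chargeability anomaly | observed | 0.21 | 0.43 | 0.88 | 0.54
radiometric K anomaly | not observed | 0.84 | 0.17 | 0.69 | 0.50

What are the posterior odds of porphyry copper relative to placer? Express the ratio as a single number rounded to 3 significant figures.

0.0487

The normalizing constant cancels in an odds ratio, so compute prior × likelihood for the two hypotheses only (using 1 − P(present | H) for each absent observation):
  porphyry copper: 0.17 × 0.21 × (1 − 0.84) = 0.005712
  placer: 0.43 × 0.88 × (1 − 0.69) = 0.1173
Posterior odds = 0.005712 / 0.1173 ≈ 0.0487.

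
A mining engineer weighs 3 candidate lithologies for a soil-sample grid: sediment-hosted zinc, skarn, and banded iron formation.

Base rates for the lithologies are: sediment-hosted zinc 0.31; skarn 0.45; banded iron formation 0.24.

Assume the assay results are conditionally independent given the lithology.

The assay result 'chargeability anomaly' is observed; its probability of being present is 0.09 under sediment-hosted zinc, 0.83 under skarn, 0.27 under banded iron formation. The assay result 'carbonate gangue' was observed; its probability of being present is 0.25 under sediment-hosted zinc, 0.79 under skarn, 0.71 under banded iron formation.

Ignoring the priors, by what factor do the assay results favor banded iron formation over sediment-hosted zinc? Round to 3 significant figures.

8.52

Take the product of per-assay result likelihoods under each hypothesis, then divide.
  banded iron formation: 0.27 × 0.71 = 0.1917
  sediment-hosted zinc: 0.09 × 0.25 = 0.0225
Bayes factor = 0.1917 / 0.0225 ≈ 8.52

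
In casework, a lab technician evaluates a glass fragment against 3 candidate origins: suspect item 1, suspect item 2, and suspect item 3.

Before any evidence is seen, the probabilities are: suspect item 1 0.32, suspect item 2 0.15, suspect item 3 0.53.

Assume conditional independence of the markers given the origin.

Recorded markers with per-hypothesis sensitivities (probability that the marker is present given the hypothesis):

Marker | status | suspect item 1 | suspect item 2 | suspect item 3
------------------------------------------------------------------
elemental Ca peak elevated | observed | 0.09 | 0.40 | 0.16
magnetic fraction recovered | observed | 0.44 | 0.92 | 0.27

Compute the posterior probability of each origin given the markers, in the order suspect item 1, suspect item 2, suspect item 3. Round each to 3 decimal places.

0.140, 0.608, 0.252

Multiply each prior by the joint likelihood of the marker pattern:
  suspect item 1: 0.32 × 0.09 × 0.44 = 0.012672
  suspect item 2: 0.15 × 0.40 × 0.92 = 0.0552
  suspect item 3: 0.53 × 0.16 × 0.27 = 0.022896
Normalizing constant Z = 0.012672 + 0.0552 + 0.022896 = 0.090768.
P(suspect item 1 | evidence) = 0.012672 / 0.090768 ≈ 0.140
P(suspect item 2 | evidence) = 0.0552 / 0.090768 ≈ 0.608
P(suspect item 3 | evidence) = 0.022896 / 0.090768 ≈ 0.252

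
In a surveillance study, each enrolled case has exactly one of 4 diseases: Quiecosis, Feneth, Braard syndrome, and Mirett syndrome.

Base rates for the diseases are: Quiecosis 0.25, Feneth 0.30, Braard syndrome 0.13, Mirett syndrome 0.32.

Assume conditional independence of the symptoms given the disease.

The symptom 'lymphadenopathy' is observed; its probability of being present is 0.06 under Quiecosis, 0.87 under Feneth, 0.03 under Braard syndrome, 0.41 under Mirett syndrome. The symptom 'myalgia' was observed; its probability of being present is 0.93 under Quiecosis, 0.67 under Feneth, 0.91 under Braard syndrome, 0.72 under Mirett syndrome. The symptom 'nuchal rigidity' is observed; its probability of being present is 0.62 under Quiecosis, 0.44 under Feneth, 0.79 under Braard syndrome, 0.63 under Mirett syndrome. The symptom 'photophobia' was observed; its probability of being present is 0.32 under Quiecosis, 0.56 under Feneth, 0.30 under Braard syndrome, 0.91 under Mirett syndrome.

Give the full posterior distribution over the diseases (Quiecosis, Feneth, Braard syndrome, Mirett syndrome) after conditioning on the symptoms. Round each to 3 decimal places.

0.027, 0.427, 0.008, 0.537

For each hypothesis, the unnormalized posterior weight is prior × product of the symptom likelihoods:
  Quiecosis: 0.25 × 0.06 × 0.93 × 0.62 × 0.32 = 0.0027677
  Feneth: 0.30 × 0.87 × 0.67 × 0.44 × 0.56 = 0.043088
  Braard syndrome: 0.13 × 0.03 × 0.91 × 0.79 × 0.30 = 0.00084111
  Mirett syndrome: 0.32 × 0.41 × 0.72 × 0.63 × 0.91 = 0.054156
Marginal likelihood of the evidence = 0.10085.
P(Quiecosis | evidence) = 0.0027677 / 0.10085 ≈ 0.027
P(Feneth | evidence) = 0.043088 / 0.10085 ≈ 0.427
P(Braard syndrome | evidence) = 0.00084111 / 0.10085 ≈ 0.008
P(Mirett syndrome | evidence) = 0.054156 / 0.10085 ≈ 0.537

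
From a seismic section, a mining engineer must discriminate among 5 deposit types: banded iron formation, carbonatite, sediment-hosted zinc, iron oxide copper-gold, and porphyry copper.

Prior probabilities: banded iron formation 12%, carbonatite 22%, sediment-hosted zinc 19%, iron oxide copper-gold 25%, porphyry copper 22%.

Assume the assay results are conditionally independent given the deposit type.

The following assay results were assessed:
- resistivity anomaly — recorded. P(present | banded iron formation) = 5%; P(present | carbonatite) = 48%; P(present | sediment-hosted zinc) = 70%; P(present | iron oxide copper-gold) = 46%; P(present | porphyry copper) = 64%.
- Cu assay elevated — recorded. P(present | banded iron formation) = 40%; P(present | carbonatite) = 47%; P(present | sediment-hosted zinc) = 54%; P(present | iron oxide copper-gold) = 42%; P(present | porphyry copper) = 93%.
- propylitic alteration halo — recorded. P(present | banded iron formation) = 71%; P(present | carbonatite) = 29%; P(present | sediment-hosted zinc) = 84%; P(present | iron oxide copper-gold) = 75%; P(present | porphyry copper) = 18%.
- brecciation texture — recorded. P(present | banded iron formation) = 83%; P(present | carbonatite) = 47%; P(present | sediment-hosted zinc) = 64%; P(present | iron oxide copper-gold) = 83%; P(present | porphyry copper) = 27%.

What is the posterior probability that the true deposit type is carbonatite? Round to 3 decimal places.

By Bayes' rule with conditional independence, the unnormalized weight for each hypothesis is prior × ∏ likelihoods:
  banded iron formation: 0.12 × 0.05 × 0.40 × 0.71 × 0.83 = 0.0014143
  carbonatite: 0.22 × 0.48 × 0.47 × 0.29 × 0.47 = 0.0067648
  sediment-hosted zinc: 0.19 × 0.70 × 0.54 × 0.84 × 0.64 = 0.03861
  iron oxide copper-gold: 0.25 × 0.46 × 0.42 × 0.75 × 0.83 = 0.030067
  porphyry copper: 0.22 × 0.64 × 0.93 × 0.18 × 0.27 = 0.0063639
Normalizing constant Z = 0.0014143 + 0.0067648 + 0.03861 + 0.030067 + 0.0063639 = 0.08322.
P(carbonatite | evidence) = 0.0067648 / 0.08322 ≈ 0.081.

0.081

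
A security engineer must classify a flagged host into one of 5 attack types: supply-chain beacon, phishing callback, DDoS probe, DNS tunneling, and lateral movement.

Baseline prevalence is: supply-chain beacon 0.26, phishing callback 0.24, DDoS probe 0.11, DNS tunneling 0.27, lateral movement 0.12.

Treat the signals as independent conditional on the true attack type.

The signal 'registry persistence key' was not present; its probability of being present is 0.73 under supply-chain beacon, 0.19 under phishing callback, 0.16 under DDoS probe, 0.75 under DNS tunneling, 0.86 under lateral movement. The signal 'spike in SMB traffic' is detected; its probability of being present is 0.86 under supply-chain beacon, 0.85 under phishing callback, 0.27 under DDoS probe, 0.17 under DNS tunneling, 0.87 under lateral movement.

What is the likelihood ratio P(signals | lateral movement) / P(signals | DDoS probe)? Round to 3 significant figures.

Take the product of per-signal likelihoods under each hypothesis (using 1 − P(present | H) for each absent signal), then divide.
  lateral movement: (1 − 0.86) × 0.87 = 0.1218
  DDoS probe: (1 − 0.16) × 0.27 = 0.2268
Bayes factor = 0.1218 / 0.2268 ≈ 0.537

0.537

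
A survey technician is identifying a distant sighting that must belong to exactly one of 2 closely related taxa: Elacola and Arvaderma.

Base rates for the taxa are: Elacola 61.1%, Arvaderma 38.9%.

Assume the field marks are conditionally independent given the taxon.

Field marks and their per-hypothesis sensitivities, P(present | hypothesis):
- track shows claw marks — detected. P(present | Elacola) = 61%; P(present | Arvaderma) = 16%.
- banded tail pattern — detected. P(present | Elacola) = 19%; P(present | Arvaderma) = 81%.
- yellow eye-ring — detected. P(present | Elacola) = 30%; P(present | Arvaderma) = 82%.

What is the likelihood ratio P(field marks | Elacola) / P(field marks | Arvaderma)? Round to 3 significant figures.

Take the product of per-field mark likelihoods under each hypothesis, then divide.
  Elacola: 0.61 × 0.19 × 0.30 = 0.03477
  Arvaderma: 0.16 × 0.81 × 0.82 = 0.10627
Bayes factor = 0.03477 / 0.10627 ≈ 0.327

0.327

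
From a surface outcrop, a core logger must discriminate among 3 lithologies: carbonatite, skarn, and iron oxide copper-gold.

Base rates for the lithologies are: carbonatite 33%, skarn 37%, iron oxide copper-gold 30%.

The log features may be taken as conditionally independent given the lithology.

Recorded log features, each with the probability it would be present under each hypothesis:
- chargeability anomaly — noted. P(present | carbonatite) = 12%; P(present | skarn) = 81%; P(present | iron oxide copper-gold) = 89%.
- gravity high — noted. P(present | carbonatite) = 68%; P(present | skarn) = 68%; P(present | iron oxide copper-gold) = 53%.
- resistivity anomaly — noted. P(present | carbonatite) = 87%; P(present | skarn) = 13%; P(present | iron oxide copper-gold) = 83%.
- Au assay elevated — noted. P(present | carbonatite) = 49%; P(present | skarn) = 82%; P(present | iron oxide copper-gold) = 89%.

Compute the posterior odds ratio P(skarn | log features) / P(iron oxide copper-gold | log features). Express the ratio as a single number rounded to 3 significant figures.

0.208

Unnormalized posterior weight (prior times the log feature likelihoods) for each of the two hypotheses:
  skarn: 0.37 × 0.81 × 0.68 × 0.13 × 0.82 = 0.021725
  iron oxide copper-gold: 0.30 × 0.89 × 0.53 × 0.83 × 0.89 = 0.10453
Posterior odds = 0.021725 / 0.10453 ≈ 0.208.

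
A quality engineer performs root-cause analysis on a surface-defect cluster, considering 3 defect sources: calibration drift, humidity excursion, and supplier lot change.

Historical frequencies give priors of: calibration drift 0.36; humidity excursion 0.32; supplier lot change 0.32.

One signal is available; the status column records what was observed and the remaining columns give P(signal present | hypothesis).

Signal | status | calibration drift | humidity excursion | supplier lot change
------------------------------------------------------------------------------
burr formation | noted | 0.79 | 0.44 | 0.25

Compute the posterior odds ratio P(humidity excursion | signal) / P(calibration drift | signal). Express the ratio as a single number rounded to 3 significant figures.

The normalizing constant cancels in an odds ratio, so compute prior × likelihood for the two hypotheses only:
  humidity excursion: 0.32 × 0.44 = 0.1408
  calibration drift: 0.36 × 0.79 = 0.2844
Posterior odds = 0.1408 / 0.2844 ≈ 0.495.

0.495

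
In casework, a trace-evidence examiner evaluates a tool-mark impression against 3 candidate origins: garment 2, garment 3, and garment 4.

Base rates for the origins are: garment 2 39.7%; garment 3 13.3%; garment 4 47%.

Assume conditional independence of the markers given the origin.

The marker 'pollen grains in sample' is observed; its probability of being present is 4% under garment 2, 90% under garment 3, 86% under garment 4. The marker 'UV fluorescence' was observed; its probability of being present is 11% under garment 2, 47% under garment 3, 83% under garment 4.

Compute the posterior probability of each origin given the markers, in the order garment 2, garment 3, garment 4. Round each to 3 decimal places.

0.004, 0.143, 0.853

By Bayes' rule with conditional independence, the unnormalized weight for each hypothesis is prior × ∏ likelihoods:
  garment 2: 0.397 × 0.04 × 0.11 = 0.0017468
  garment 3: 0.133 × 0.90 × 0.47 = 0.056259
  garment 4: 0.470 × 0.86 × 0.83 = 0.33549
Normalizing constant Z = 0.0017468 + 0.056259 + 0.33549 = 0.39349.
P(garment 2 | evidence) = 0.0017468 / 0.39349 ≈ 0.004
P(garment 3 | evidence) = 0.056259 / 0.39349 ≈ 0.143
P(garment 4 | evidence) = 0.33549 / 0.39349 ≈ 0.853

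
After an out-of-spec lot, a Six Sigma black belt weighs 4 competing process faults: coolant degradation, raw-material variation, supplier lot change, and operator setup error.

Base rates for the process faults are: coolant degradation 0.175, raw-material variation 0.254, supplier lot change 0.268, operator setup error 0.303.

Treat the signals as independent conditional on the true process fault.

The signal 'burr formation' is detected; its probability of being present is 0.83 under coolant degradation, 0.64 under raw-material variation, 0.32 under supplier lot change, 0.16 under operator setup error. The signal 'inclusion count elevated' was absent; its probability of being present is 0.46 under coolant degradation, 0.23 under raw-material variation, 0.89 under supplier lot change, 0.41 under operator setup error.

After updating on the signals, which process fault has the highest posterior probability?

Multiply each prior by the joint likelihood of the signal pattern (using 1 − P(present | H) for each absent signal):
  coolant degradation: 0.175 × 0.83 × (1 − 0.46) = 0.078435
  raw-material variation: 0.254 × 0.64 × (1 − 0.23) = 0.12517
  supplier lot change: 0.268 × 0.32 × (1 − 0.89) = 0.0094336
  operator setup error: 0.303 × 0.16 × (1 − 0.41) = 0.028603
Marginal likelihood of the evidence = 0.24164.
P(coolant degradation | evidence) ≈ 0.078435 / 0.24164 ≈ 0.325
P(raw-material variation | evidence) ≈ 0.12517 / 0.24164 ≈ 0.518
P(supplier lot change | evidence) ≈ 0.0094336 / 0.24164 ≈ 0.039
P(operator setup error | evidence) ≈ 0.028603 / 0.24164 ≈ 0.118
The largest is 0.518, so raw-material variation is most probable.

raw-material variation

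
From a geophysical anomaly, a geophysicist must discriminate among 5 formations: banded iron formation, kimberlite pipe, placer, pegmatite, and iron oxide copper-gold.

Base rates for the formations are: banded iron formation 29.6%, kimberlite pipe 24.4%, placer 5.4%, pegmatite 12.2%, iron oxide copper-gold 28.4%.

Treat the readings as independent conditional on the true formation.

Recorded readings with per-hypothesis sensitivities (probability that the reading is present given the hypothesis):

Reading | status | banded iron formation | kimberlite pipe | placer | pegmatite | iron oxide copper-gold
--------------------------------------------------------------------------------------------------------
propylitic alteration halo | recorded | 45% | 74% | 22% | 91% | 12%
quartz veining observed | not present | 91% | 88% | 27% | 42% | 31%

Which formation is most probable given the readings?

Multiply each prior by the joint likelihood of the reading pattern (using 1 − P(present | H) for each absent reading):
  banded iron formation: 0.296 × 0.45 × (1 − 0.91) = 0.011988
  kimberlite pipe: 0.244 × 0.74 × (1 − 0.88) = 0.021667
  placer: 0.054 × 0.22 × (1 − 0.27) = 0.0086724
  pegmatite: 0.122 × 0.91 × (1 − 0.42) = 0.064392
  iron oxide copper-gold: 0.284 × 0.12 × (1 − 0.31) = 0.023515
Normalizing constant Z = 0.011988 + 0.021667 + 0.0086724 + 0.064392 + 0.023515 = 0.13023.
P(banded iron formation | evidence) ≈ 0.011988 / 0.13023 ≈ 0.092
P(kimberlite pipe | evidence) ≈ 0.021667 / 0.13023 ≈ 0.166
P(placer | evidence) ≈ 0.0086724 / 0.13023 ≈ 0.067
P(pegmatite | evidence) ≈ 0.064392 / 0.13023 ≈ 0.494
P(iron oxide copper-gold | evidence) ≈ 0.023515 / 0.13023 ≈ 0.181
The largest is 0.494, so pegmatite is most probable.

pegmatite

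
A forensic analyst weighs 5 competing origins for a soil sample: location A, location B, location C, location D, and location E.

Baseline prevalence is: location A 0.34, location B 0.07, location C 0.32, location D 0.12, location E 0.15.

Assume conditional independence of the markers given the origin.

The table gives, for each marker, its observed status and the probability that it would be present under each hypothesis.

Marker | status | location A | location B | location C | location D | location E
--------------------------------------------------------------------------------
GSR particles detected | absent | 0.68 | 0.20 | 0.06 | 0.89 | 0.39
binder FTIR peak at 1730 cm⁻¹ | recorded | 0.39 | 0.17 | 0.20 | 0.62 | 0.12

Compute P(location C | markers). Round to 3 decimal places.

0.458

By Bayes' rule with conditional independence, the unnormalized weight for each hypothesis is prior × ∏ likelihoods (using 1 − P(present | H) for each absent marker):
  location A: 0.34 × (1 − 0.68) × 0.39 = 0.042432
  location B: 0.07 × (1 − 0.20) × 0.17 = 0.00952
  location C: 0.32 × (1 − 0.06) × 0.20 = 0.06016
  location D: 0.12 × (1 − 0.89) × 0.62 = 0.008184
  location E: 0.15 × (1 − 0.39) × 0.12 = 0.01098
Marginal likelihood of the evidence = 0.13128.
P(location C | evidence) = 0.06016 / 0.13128 ≈ 0.458.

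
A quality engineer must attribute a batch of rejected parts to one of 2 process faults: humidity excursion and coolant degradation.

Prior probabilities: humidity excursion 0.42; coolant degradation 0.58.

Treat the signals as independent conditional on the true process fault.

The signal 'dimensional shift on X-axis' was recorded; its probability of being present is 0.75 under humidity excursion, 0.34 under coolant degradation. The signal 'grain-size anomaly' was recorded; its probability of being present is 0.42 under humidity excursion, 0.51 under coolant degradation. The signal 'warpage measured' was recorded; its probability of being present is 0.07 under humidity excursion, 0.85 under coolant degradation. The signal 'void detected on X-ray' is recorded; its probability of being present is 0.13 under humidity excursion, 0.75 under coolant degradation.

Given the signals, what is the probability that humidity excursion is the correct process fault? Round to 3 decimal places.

0.018

By Bayes' rule with conditional independence, the unnormalized weight for each hypothesis is prior × ∏ likelihoods:
  humidity excursion: 0.42 × 0.75 × 0.42 × 0.07 × 0.13 = 0.0012039
  coolant degradation: 0.58 × 0.34 × 0.51 × 0.85 × 0.75 = 0.064115
Normalizing constant Z = 0.0012039 + 0.064115 = 0.065319.
P(humidity excursion | evidence) = 0.0012039 / 0.065319 ≈ 0.018.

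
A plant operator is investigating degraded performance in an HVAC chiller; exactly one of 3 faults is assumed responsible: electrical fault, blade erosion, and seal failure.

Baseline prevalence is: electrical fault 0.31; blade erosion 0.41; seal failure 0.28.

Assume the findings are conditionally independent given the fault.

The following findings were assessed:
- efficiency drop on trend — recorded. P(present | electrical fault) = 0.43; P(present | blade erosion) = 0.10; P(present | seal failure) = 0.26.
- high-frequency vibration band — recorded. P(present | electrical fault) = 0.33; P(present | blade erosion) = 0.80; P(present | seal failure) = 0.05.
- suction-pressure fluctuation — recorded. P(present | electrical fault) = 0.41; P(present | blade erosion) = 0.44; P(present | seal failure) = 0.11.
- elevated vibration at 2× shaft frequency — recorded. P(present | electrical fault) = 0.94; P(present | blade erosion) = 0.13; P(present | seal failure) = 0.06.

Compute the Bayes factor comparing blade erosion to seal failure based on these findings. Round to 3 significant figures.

The Bayes factor is the ratio of the joint likelihoods of the evidence pattern under the two hypotheses.
  blade erosion: 0.10 × 0.80 × 0.44 × 0.13 = 0.004576
  seal failure: 0.26 × 0.05 × 0.11 × 0.06 = 8.58e-05
Bayes factor = 0.004576 / 8.58e-05 ≈ 53.3

53.3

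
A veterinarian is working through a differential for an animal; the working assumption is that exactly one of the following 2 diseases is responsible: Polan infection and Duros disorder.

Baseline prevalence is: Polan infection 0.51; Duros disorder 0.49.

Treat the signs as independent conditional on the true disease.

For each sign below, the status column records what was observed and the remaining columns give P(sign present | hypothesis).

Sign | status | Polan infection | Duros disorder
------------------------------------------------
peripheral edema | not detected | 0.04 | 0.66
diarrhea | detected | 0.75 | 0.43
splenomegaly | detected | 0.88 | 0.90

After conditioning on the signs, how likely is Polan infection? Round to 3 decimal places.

Multiply each prior by the joint likelihood of the sign pattern (using 1 − P(present | H) for each absent sign):
  Polan infection: 0.51 × (1 − 0.04) × 0.75 × 0.88 = 0.32314
  Duros disorder: 0.49 × (1 − 0.66) × 0.43 × 0.90 = 0.064474
The unnormalized weights sum to 0.38761.
P(Polan infection | evidence) = 0.32314 / 0.38761 ≈ 0.834.

0.834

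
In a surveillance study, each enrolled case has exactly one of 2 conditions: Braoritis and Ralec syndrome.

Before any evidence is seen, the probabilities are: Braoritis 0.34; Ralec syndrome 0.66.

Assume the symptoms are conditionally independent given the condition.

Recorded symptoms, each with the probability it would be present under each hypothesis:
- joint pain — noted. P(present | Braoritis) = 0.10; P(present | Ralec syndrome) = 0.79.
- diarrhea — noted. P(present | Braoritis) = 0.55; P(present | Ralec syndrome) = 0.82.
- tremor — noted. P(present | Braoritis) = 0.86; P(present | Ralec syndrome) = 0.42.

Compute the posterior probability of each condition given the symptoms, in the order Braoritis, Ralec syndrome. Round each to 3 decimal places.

0.082, 0.918

For each hypothesis, the unnormalized posterior weight is prior × product of the symptom likelihoods:
  Braoritis: 0.34 × 0.10 × 0.55 × 0.86 = 0.016082
  Ralec syndrome: 0.66 × 0.79 × 0.82 × 0.42 = 0.17957
The unnormalized weights sum to 0.19565.
P(Braoritis | evidence) = 0.016082 / 0.19565 ≈ 0.082
P(Ralec syndrome | evidence) = 0.17957 / 0.19565 ≈ 0.918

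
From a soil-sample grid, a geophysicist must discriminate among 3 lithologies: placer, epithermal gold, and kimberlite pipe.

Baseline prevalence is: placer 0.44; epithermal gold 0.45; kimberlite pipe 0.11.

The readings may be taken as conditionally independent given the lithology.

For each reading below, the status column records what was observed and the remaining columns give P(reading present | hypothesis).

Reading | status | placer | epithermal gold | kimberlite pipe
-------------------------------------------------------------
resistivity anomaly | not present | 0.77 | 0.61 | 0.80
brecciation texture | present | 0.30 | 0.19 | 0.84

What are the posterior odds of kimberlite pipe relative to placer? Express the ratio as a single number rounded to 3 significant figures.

Posterior odds equal prior odds times the likelihood ratio; only the two competing hypotheses matter (using 1 − P(present | H) for each absent reading).
  kimberlite pipe: 0.11 × (1 − 0.80) × 0.84 = 0.01848
  placer: 0.44 × (1 − 0.77) × 0.30 = 0.03036
Odds(kimberlite pipe : placer) = 0.01848 / 0.03036 ≈ 0.609.

0.609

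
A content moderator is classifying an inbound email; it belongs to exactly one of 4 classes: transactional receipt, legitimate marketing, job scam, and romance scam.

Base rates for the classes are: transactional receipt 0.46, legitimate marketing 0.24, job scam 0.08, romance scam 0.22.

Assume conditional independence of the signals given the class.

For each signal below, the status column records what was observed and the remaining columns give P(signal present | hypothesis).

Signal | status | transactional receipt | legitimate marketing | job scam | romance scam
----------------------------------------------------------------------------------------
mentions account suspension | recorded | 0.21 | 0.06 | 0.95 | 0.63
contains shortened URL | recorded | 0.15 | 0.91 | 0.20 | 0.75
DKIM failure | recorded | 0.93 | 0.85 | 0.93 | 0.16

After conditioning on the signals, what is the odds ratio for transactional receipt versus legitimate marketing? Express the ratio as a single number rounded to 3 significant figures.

1.21

Posterior odds equal prior odds times the likelihood ratio; only the two competing hypotheses matter.
  transactional receipt: 0.46 × 0.21 × 0.15 × 0.93 = 0.013476
  legitimate marketing: 0.24 × 0.06 × 0.91 × 0.85 = 0.011138
Odds(transactional receipt : legitimate marketing) = 0.013476 / 0.011138 ≈ 1.21.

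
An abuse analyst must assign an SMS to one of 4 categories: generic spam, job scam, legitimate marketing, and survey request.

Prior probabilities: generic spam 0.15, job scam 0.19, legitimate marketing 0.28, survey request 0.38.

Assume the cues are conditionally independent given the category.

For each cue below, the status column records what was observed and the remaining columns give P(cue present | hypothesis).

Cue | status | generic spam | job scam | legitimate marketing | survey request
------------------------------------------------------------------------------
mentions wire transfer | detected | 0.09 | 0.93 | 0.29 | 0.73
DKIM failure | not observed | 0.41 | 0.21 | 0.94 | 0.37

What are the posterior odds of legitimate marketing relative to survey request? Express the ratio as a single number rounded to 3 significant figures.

Unnormalized posterior weight (prior times the cue likelihoods) for each of the two hypotheses (using 1 − P(present | H) for each absent cue):
  legitimate marketing: 0.28 × 0.29 × (1 − 0.94) = 0.004872
  survey request: 0.38 × 0.73 × (1 − 0.37) = 0.17476
Posterior odds = 0.004872 / 0.17476 ≈ 0.0279.

0.0279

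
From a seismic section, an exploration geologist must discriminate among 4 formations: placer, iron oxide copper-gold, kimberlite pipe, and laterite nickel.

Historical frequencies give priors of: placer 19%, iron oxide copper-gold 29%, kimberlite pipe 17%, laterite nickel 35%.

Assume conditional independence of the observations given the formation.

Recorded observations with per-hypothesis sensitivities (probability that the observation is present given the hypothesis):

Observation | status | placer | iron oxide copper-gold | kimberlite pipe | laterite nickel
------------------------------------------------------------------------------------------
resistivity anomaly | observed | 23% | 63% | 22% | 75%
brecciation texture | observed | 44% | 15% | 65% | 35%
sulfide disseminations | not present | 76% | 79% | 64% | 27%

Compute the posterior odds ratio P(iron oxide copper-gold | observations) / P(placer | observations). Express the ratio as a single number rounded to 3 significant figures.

1.25

Posterior odds equal prior odds times the likelihood ratio; only the two competing hypotheses matter (using 1 − P(present | H) for each absent observation).
  iron oxide copper-gold: 0.29 × 0.63 × 0.15 × (1 − 0.79) = 0.005755
  placer: 0.19 × 0.23 × 0.44 × (1 − 0.76) = 0.0046147
Odds(iron oxide copper-gold : placer) = 0.005755 / 0.0046147 ≈ 1.25.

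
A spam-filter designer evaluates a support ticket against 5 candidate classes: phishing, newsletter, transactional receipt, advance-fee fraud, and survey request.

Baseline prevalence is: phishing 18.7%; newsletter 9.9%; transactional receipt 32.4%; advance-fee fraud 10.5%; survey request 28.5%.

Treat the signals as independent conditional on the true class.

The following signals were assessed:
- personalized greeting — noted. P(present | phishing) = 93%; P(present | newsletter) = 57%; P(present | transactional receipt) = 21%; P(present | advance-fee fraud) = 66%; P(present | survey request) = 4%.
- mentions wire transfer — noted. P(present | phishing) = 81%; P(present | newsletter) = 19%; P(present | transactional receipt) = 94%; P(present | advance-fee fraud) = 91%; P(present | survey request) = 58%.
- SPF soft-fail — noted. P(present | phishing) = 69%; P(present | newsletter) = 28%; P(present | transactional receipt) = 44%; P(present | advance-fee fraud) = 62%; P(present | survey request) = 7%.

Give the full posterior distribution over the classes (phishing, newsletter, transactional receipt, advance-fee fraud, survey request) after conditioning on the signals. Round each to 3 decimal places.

By Bayes' rule with conditional independence, the unnormalized weight for each hypothesis is prior × ∏ likelihoods:
  phishing: 0.187 × 0.93 × 0.81 × 0.69 = 0.097198
  newsletter: 0.099 × 0.57 × 0.19 × 0.28 = 0.0030021
  transactional receipt: 0.324 × 0.21 × 0.94 × 0.44 = 0.028141
  advance-fee fraud: 0.105 × 0.66 × 0.91 × 0.62 = 0.039099
  survey request: 0.285 × 0.04 × 0.58 × 0.07 = 0.00046284
The unnormalized weights sum to 0.1679.
P(phishing | evidence) = 0.097198 / 0.1679 ≈ 0.579
P(newsletter | evidence) = 0.0030021 / 0.1679 ≈ 0.018
P(transactional receipt | evidence) = 0.028141 / 0.1679 ≈ 0.168
P(advance-fee fraud | evidence) = 0.039099 / 0.1679 ≈ 0.233
P(survey request | evidence) = 0.00046284 / 0.1679 ≈ 0.003

0.579, 0.018, 0.168, 0.233, 0.003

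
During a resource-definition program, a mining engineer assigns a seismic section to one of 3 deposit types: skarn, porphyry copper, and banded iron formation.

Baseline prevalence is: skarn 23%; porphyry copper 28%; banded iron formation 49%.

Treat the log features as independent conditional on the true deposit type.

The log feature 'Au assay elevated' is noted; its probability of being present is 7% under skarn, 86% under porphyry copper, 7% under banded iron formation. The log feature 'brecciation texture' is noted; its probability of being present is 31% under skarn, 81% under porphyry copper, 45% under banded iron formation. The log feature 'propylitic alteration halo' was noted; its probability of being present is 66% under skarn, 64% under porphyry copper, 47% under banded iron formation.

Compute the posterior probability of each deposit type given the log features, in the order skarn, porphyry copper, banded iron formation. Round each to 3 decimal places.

By Bayes' rule with conditional independence, the unnormalized weight for each hypothesis is prior × ∏ likelihoods:
  skarn: 0.23 × 0.07 × 0.31 × 0.66 = 0.0032941
  porphyry copper: 0.28 × 0.86 × 0.81 × 0.64 = 0.12483
  banded iron formation: 0.49 × 0.07 × 0.45 × 0.47 = 0.0072545
Marginal likelihood of the evidence = 0.13538.
P(skarn | evidence) = 0.0032941 / 0.13538 ≈ 0.024
P(porphyry copper | evidence) = 0.12483 / 0.13538 ≈ 0.922
P(banded iron formation | evidence) = 0.0072545 / 0.13538 ≈ 0.054

0.024, 0.922, 0.054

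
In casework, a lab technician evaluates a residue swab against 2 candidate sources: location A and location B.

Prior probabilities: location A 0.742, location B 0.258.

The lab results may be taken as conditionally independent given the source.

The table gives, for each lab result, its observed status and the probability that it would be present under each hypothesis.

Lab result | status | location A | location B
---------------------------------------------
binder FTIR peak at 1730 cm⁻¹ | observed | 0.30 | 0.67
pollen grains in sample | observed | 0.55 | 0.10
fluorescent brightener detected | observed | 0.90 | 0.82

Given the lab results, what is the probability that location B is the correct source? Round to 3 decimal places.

Multiply each prior by the joint likelihood of the lab result pattern:
  location A: 0.742 × 0.30 × 0.55 × 0.90 = 0.11019
  location B: 0.258 × 0.67 × 0.10 × 0.82 = 0.014175
The unnormalized weights sum to 0.12436.
P(location B | evidence) = 0.014175 / 0.12436 ≈ 0.114.

0.114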